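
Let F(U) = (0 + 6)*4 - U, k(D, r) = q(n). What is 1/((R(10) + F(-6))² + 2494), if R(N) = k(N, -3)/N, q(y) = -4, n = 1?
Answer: 25/84254 ≈ 0.00029672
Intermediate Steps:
k(D, r) = -4
R(N) = -4/N
F(U) = 24 - U (F(U) = 6*4 - U = 24 - U)
1/((R(10) + F(-6))² + 2494) = 1/((-4/10 + (24 - 1*(-6)))² + 2494) = 1/((-4*⅒ + (24 + 6))² + 2494) = 1/((-⅖ + 30)² + 2494) = 1/((148/5)² + 2494) = 1/(21904/25 + 2494) = 1/(84254/25) = 25/84254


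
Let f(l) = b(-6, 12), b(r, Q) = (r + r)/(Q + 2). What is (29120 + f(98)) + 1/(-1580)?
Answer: 322057713/11060 ≈ 29119.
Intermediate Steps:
b(r, Q) = 2*r/(2 + Q) (b(r, Q) = (2*r)/(2 + Q) = 2*r/(2 + Q))
f(l) = -6/7 (f(l) = 2*(-6)/(2 + 12) = 2*(-6)/14 = 2*(-6)*(1/14) = -6/7)
(29120 + f(98)) + 1/(-1580) = (29120 - 6/7) + 1/(-1580) = 203834/7 - 1/1580 = 322057713/11060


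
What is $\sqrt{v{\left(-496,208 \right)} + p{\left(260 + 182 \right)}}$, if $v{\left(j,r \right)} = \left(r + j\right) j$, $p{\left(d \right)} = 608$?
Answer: $4 \sqrt{8966} \approx 378.76$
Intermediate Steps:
$v{\left(j,r \right)} = j \left(j + r\right)$ ($v{\left(j,r \right)} = \left(j + r\right) j = j \left(j + r\right)$)
$\sqrt{v{\left(-496,208 \right)} + p{\left(260 + 182 \right)}} = \sqrt{- 496 \left(-496 + 208\right) + 608} = \sqrt{\left(-496\right) \left(-288\right) + 608} = \sqrt{142848 + 608} = \sqrt{143456} = 4 \sqrt{8966}$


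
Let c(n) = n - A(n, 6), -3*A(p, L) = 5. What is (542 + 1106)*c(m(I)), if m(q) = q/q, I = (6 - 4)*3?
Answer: 13184/3 ≈ 4394.7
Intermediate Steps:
A(p, L) = -5/3 (A(p, L) = -⅓*5 = -5/3)
I = 6 (I = 2*3 = 6)
m(q) = 1
c(n) = 5/3 + n (c(n) = n - 1*(-5/3) = n + 5/3 = 5/3 + n)
(542 + 1106)*c(m(I)) = (542 + 1106)*(5/3 + 1) = 1648*(8/3) = 13184/3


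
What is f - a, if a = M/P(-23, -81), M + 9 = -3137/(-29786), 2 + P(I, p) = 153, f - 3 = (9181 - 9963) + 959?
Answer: 809848417/4497686 ≈ 180.06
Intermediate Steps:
f = 180 (f = 3 + ((9181 - 9963) + 959) = 3 + (-782 + 959) = 3 + 177 = 180)
P(I, p) = 151 (P(I, p) = -2 + 153 = 151)
M = -264937/29786 (M = -9 - 3137/(-29786) = -9 - 3137*(-1/29786) = -9 + 3137/29786 = -264937/29786 ≈ -8.8947)
a = -264937/4497686 (a = -264937/29786/151 = -264937/29786*1/151 = -264937/4497686 ≈ -0.058905)
f - a = 180 - 1*(-264937/4497686) = 180 + 264937/4497686 = 809848417/4497686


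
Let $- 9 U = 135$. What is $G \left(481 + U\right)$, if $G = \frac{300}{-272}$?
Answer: $- \frac{17475}{34} \approx -513.97$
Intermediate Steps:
$U = -15$ ($U = \left(- \frac{1}{9}\right) 135 = -15$)
$G = - \frac{75}{68}$ ($G = 300 \left(- \frac{1}{272}\right) = - \frac{75}{68} \approx -1.1029$)
$G \left(481 + U\right) = - \frac{75 \left(481 - 15\right)}{68} = \left(- \frac{75}{68}\right) 466 = - \frac{17475}{34}$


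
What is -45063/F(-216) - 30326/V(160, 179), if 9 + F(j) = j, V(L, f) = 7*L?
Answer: 484969/2800 ≈ 173.20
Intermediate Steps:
F(j) = -9 + j
-45063/F(-216) - 30326/V(160, 179) = -45063/(-9 - 216) - 30326/(7*160) = -45063/(-225) - 30326/1120 = -45063*(-1/225) - 30326*1/1120 = 5007/25 - 15163/560 = 484969/2800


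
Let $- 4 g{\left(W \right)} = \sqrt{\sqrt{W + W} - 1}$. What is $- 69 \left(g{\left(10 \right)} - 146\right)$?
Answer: $10074 + \frac{69 \sqrt{-1 + 2 \sqrt{5}}}{4} \approx 10106.0$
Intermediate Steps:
$g{\left(W \right)} = - \frac{\sqrt{-1 + \sqrt{2} \sqrt{W}}}{4}$ ($g{\left(W \right)} = - \frac{\sqrt{\sqrt{W + W} - 1}}{4} = - \frac{\sqrt{\sqrt{2 W} - 1}}{4} = - \frac{\sqrt{\sqrt{2} \sqrt{W} - 1}}{4} = - \frac{\sqrt{-1 + \sqrt{2} \sqrt{W}}}{4}$)
$- 69 \left(g{\left(10 \right)} - 146\right) = - 69 \left(- \frac{\sqrt{-1 + \sqrt{2} \sqrt{10}}}{4} - 146\right) = - 69 \left(- \frac{\sqrt{-1 + 2 \sqrt{5}}}{4} - 146\right) = - 69 \left(-146 - \frac{\sqrt{-1 + 2 \sqrt{5}}}{4}\right) = 10074 + \frac{69 \sqrt{-1 + 2 \sqrt{5}}}{4}$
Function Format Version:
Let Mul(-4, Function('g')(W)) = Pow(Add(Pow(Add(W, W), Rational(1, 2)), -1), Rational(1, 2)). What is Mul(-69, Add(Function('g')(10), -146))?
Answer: Add(10074, Mul(Rational(69, 4), Pow(Add(-1, Mul(2, Pow(5, Rational(1, 2)))), Rational(1, 2)))) ≈ 10106.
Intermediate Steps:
Function('g')(W) = Mul(Rational(-1, 4), Pow(Add(-1, Mul(Pow(2, Rational(1, 2)), Pow(W, Rational(1, 2)))), Rational(1, 2))) (Function('g')(W) = Mul(Rational(-1, 4), Pow(Add(Pow(Add(W, W), Rational(1, 2)), -1), Rational(1, 2))) = Mul(Rational(-1, 4), Pow(Add(Pow(Mul(2, W), Rational(1, 2)), -1), Rational(1, 2))) = Mul(Rational(-1, 4), Pow(Add(Mul(Pow(2, Rational(1, 2)), Pow(W, Rational(1, 2))), -1), Rational(1, 2))) = Mul(Rational(-1, 4), Pow(Add(-1, Mul(Pow(2, Rational(1, 2)), Pow(W, Rational(1, 2)))), Rational(1, 2))))
Mul(-69, Add(Function('g')(10), -146)) = Mul(-69, Add(Mul(Rational(-1, 4), Pow(Add(-1, Mul(Pow(2, Rational(1, 2)), Pow(10, Rational(1, 2)))), Rational(1, 2))), -146)) = Mul(-69, Add(Mul(Rational(-1, 4), Pow(Add(-1, Mul(2, Pow(5, Rational(1, 2)))), Rational(1, 2))), -146)) = Mul(-69, Add(-146, Mul(Rational(-1, 4), Pow(Add(-1, Mul(2, Pow(5, Rational(1, 2)))), Rational(1, 2))))) = Add(10074, Mul(Rational(69, 4), Pow(Add(-1, Mul(2, Pow(5, Rational(1, 2)))), Rational(1, 2))))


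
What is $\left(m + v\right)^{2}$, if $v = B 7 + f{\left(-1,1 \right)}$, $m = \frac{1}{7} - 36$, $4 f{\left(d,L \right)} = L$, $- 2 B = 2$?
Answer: $\frac{1423249}{784} \approx 1815.4$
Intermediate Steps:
$B = -1$ ($B = \left(- \frac{1}{2}\right) 2 = -1$)
$f{\left(d,L \right)} = \frac{L}{4}$
$m = - \frac{251}{7}$ ($m = \frac{1}{7} - 36 = - \frac{251}{7} \approx -35.857$)
$v = - \frac{27}{4}$ ($v = \left(-1\right) 7 + \frac{1}{4} \cdot 1 = -7 + \frac{1}{4} = - \frac{27}{4} \approx -6.75$)
$\left(m + v\right)^{2} = \left(- \frac{251}{7} - \frac{27}{4}\right)^{2} = \left(- \frac{1193}{28}\right)^{2} = \frac{1423249}{784}$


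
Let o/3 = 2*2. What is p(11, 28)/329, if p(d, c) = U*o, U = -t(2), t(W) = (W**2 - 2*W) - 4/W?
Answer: 24/329 ≈ 0.072948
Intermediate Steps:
t(W) = W**2 - 4/W - 2*W
o = 12 (o = 3*(2*2) = 3*4 = 12)
U = 2 (U = -(-4 + 2**2*(-2 + 2))/2 = -(-4 + 4*0)/2 = -(-4 + 0)/2 = -(-4)/2 = -1*(-2) = 2)
p(d, c) = 24 (p(d, c) = 2*12 = 24)
p(11, 28)/329 = 24/329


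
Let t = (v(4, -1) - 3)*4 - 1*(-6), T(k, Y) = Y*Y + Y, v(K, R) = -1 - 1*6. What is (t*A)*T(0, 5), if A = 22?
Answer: -22440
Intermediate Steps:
v(K, R) = -7 (v(K, R) = -1 - 6 = -7)
T(k, Y) = Y + Y² (T(k, Y) = Y² + Y = Y + Y²)
t = -34 (t = (-7 - 3)*4 - 1*(-6) = -10*4 + 6 = -40 + 6 = -34)
(t*A)*T(0, 5) = (-34*22)*(5*(1 + 5)) = -3740*6 = -748*30 = -22440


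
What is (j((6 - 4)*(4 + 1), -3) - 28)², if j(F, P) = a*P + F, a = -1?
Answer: 225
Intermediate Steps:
j(F, P) = F - P (j(F, P) = -P + F = F - P)
(j((6 - 4)*(4 + 1), -3) - 28)² = (((6 - 4)*(4 + 1) - 1*(-3)) - 28)² = ((2*5 + 3) - 28)² = ((10 + 3) - 28)² = (13 - 28)² = (-15)² = 225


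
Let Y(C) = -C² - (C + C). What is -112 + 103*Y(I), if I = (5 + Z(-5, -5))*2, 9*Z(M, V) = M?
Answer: -816592/81 ≈ -10081.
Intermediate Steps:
Z(M, V) = M/9
I = 80/9 (I = (5 + (⅑)*(-5))*2 = (5 - 5/9)*2 = (40/9)*2 = 80/9 ≈ 8.8889)
Y(C) = -C² - 2*C
-112 + 103*Y(I) = -112 + 103*(-1*80/9*(2 + 80/9)) = -112 + 103*(-1*80/9*98/9) = -112 + 103*(-7840/81) = -112 - 807520/81 = -816592/81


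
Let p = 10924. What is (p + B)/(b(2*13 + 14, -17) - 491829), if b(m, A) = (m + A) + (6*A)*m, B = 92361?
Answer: -103285/495886 ≈ -0.20828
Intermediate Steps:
b(m, A) = A + m + 6*A*m (b(m, A) = (A + m) + 6*A*m = A + m + 6*A*m)
(p + B)/(b(2*13 + 14, -17) - 491829) = (10924 + 92361)/((-17 + (2*13 + 14) + 6*(-17)*(2*13 + 14)) - 491829) = 103285/((-17 + (26 + 14) + 6*(-17)*(26 + 14)) - 491829) = 103285/((-17 + 40 + 6*(-17)*40) - 491829) = 103285/((-17 + 40 - 4080) - 491829) = 103285/(-4057 - 491829) = 103285/(-495886) = 103285*(-1/495886) = -103285/495886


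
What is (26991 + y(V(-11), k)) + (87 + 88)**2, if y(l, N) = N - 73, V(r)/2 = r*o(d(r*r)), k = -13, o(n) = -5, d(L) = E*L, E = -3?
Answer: 57530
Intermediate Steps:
d(L) = -3*L
V(r) = -10*r (V(r) = 2*(r*(-5)) = 2*(-5*r) = -10*r)
y(l, N) = -73 + N
(26991 + y(V(-11), k)) + (87 + 88)**2 = (26991 + (-73 - 13)) + (87 + 88)**2 = (26991 - 86) + 175**2 = 26905 + 30625 = 57530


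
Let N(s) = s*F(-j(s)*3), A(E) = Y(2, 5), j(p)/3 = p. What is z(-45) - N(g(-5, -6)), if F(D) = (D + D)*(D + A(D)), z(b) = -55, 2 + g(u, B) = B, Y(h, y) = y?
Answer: 88649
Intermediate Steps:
j(p) = 3*p
g(u, B) = -2 + B
A(E) = 5
F(D) = 2*D*(5 + D) (F(D) = (D + D)*(D + 5) = (2*D)*(5 + D) = 2*D*(5 + D))
N(s) = -18*s²*(5 - 9*s) (N(s) = s*(2*(-3*s*3)*(5 - 3*s*3)) = s*(2*(-9*s)*(5 - 9*s)) = s*(-18*s*(5 - 9*s)) = -18*s²*(5 - 9*s))
z(-45) - N(g(-5, -6)) = -55 - (-2 - 6)²*(-90 + 162*(-2 - 6)) = -55 - (-8)²*(-90 + 162*(-8)) = -55 - 64*(-90 - 1296) = -55 - 64*(-1386) = -55 - 1*(-88704) = -55 + 88704 = 88649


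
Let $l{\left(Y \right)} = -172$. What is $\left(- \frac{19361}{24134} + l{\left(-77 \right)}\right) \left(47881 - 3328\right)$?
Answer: $- \frac{185804232177}{24134} \approx -7.6989 \cdot 10^{6}$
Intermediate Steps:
$\left(- \frac{19361}{24134} + l{\left(-77 \right)}\right) \left(47881 - 3328\right) = \left(- \frac{19361}{24134} - 172\right) \left(47881 - 3328\right) = \left(\left(-19361\right) \frac{1}{24134} - 172\right) 44553 = \left(- \frac{19361}{24134} - 172\right) 44553 = \left(- \frac{4170409}{24134}\right) 44553 = - \frac{185804232177}{24134}$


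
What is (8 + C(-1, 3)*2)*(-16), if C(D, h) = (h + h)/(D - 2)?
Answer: -64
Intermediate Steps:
C(D, h) = 2*h/(-2 + D) (C(D, h) = (2*h)/(-2 + D) = 2*h/(-2 + D))
(8 + C(-1, 3)*2)*(-16) = (8 + (2*3/(-2 - 1))*2)*(-16) = (8 + (2*3/(-3))*2)*(-16) = (8 + (2*3*(-⅓))*2)*(-16) = (8 - 2*2)*(-16) = (8 - 4)*(-16) = 4*(-16) = -64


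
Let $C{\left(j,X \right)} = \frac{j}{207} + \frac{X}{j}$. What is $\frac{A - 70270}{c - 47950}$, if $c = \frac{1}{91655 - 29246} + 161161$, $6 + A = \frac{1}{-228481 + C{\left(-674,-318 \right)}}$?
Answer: $- \frac{69905265162752674167}{112613765367517131200} \approx -0.62075$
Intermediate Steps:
$C{\left(j,X \right)} = \frac{j}{207} + \frac{X}{j}$ ($C{\left(j,X \right)} = j \frac{1}{207} + \frac{X}{j} = \frac{j}{207} + \frac{X}{j}$)
$A = - \frac{95632871583}{15938800304}$ ($A = -6 + \frac{1}{-228481 + \left(\frac{1}{207} \left(-674\right) - \frac{318}{-674}\right)} = -6 + \frac{1}{-228481 - \frac{194225}{69759}} = -6 + \frac{1}{- \frac{15938800304}{69759}} = -6 - \frac{69759}{15938800304} = - \frac{95632871583}{15938800304} \approx -6.0$)
$c = \frac{10057896850}{62409}$ ($c = \frac{1}{62409} + 161161 = \frac{10057896850}{62409} \approx 1.6116 \cdot 10^{5}$)
$\frac{A - 70270}{c - 47950} = \frac{- \frac{95632871583}{15938800304} - 70270}{\frac{10057896850}{62409} - 47950} = - \frac{1120115130233663}{15938800304 \cdot \frac{7065385300}{62409}} = \left(- \frac{1120115130233663}{15938800304}\right) \frac{62409}{7065385300} = - \frac{69905265162752674167}{112613765367517131200}$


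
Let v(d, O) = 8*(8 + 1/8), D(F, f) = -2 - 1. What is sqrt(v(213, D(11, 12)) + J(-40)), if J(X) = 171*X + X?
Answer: I*sqrt(6815) ≈ 82.553*I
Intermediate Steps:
J(X) = 172*X
D(F, f) = -3
v(d, O) = 65 (v(d, O) = 8*(8 + 1/8) = 8*(65/8) = 65)
sqrt(v(213, D(11, 12)) + J(-40)) = sqrt(65 + 172*(-40)) = sqrt(65 - 6880) = sqrt(-6815) = I*sqrt(6815)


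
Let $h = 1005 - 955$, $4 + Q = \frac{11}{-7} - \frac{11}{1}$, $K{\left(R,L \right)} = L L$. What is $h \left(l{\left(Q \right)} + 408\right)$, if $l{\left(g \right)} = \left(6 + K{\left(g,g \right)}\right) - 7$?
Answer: $\frac{1669950}{49} \approx 34081.0$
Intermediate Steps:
$K{\left(R,L \right)} = L^{2}$
$Q = - \frac{116}{7}$ ($Q = -4 + \left(\frac{11}{-7} - \frac{11}{1}\right) = -4 + \left(11 \left(- \frac{1}{7}\right) - 11\right) = -4 - \frac{88}{7} = - \frac{116}{7} \approx -16.571$)
$h = 50$ ($h = 1005 - 955 = 50$)
$l{\left(g \right)} = -1 + g^{2}$ ($l{\left(g \right)} = \left(6 + g^{2}\right) - 7 = -1 + g^{2}$)
$h \left(l{\left(Q \right)} + 408\right) = 50 \left(\left(-1 + \left(- \frac{116}{7}\right)^{2}\right) + 408\right) = 50 \left(\left(-1 + \frac{13456}{49}\right) + 408\right) = 50 \left(\frac{13407}{49} + 408\right) = 50 \cdot \frac{33399}{49} = \frac{1669950}{49}$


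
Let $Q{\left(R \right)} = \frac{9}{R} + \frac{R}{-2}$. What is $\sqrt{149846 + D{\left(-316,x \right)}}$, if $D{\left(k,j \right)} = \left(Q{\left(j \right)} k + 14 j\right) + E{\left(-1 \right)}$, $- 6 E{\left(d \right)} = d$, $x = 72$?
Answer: $\frac{2 \sqrt{364929}}{3} \approx 402.73$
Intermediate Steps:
$Q{\left(R \right)} = \frac{9}{R} - \frac{R}{2}$ ($Q{\left(R \right)} = \frac{9}{R} + R \left(- \frac{1}{2}\right) = \frac{9}{R} - \frac{R}{2}$)
$E{\left(d \right)} = - \frac{d}{6}$
$D{\left(k,j \right)} = \frac{1}{6} + 14 j + k \left(\frac{9}{j} - \frac{j}{2}\right)$ ($D{\left(k,j \right)} = \left(\left(\frac{9}{j} - \frac{j}{2}\right) k + 14 j\right) - - \frac{1}{6} = \left(k \left(\frac{9}{j} - \frac{j}{2}\right) + 14 j\right) + \frac{1}{6} = \left(14 j + k \left(\frac{9}{j} - \frac{j}{2}\right)\right) + \frac{1}{6} = \frac{1}{6} + 14 j + k \left(\frac{9}{j} - \frac{j}{2}\right)$)
$\sqrt{149846 + D{\left(-316,x \right)}} = \sqrt{149846 + \left(\frac{1}{6} + 14 \cdot 72 + 9 \left(-316\right) \frac{1}{72} - 36 \left(-316\right)\right)} = \sqrt{149846 + \left(\frac{1}{6} + 1008 + 9 \left(-316\right) \frac{1}{72} + 11376\right)} = \sqrt{149846 + \left(\frac{1}{6} + 1008 - \frac{79}{2} + 11376\right)} = \sqrt{149846 + \frac{37034}{3}} = \sqrt{\frac{486572}{3}} = \frac{2 \sqrt{364929}}{3}$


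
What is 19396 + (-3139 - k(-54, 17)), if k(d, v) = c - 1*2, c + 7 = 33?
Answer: 16233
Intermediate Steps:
c = 26 (c = -7 + 33 = 26)
k(d, v) = 24 (k(d, v) = 26 - 1*2 = 26 - 2 = 24)
19396 + (-3139 - k(-54, 17)) = 19396 + (-3139 - 1*24) = 19396 + (-3139 - 24) = 19396 - 3163 = 16233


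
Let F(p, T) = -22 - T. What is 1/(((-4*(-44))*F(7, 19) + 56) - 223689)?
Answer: -1/230849 ≈ -4.3318e-6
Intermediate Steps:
1/(((-4*(-44))*F(7, 19) + 56) - 223689) = 1/(((-4*(-44))*(-22 - 1*19) + 56) - 223689) = 1/((176*(-22 - 19) + 56) - 223689) = 1/((176*(-41) + 56) - 223689) = 1/((-7216 + 56) - 223689) = 1/(-7160 - 223689) = 1/(-230849) = -1/230849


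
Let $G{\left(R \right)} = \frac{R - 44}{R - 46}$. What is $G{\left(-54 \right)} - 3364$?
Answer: $- \frac{168151}{50} \approx -3363.0$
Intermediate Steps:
$G{\left(R \right)} = \frac{-44 + R}{-46 + R}$
$G{\left(-54 \right)} - 3364 = \frac{-44 - 54}{-46 - 54} - 3364 = \frac{1}{-100} \left(-98\right) - 3364 = \left(- \frac{1}{100}\right) \left(-98\right) - 3364 = \frac{49}{50} - 3364 = - \frac{168151}{50}$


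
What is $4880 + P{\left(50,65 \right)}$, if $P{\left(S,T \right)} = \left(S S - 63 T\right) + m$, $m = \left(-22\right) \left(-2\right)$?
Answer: $3329$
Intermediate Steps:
$m = 44$
$P{\left(S,T \right)} = 44 + S^{2} - 63 T$ ($P{\left(S,T \right)} = \left(S S - 63 T\right) + 44 = \left(S^{2} - 63 T\right) + 44 = 44 + S^{2} - 63 T$)
$4880 + P{\left(50,65 \right)} = 4880 + \left(44 + 50^{2} - 4095\right) = 4880 + \left(44 + 2500 - 4095\right) = 4880 - 1551 = 3329$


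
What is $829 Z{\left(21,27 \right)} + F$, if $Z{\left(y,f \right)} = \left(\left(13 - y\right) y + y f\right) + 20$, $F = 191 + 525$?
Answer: $348067$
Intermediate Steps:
$F = 716$
$Z{\left(y,f \right)} = 20 + f y + y \left(13 - y\right)$ ($Z{\left(y,f \right)} = \left(y \left(13 - y\right) + f y\right) + 20 = \left(f y + y \left(13 - y\right)\right) + 20 = 20 + f y + y \left(13 - y\right)$)
$829 Z{\left(21,27 \right)} + F = 829 \left(20 - 21^{2} + 13 \cdot 21 + 27 \cdot 21\right) + 716 = 829 \left(20 - 441 + 273 + 567\right) + 716 = 829 \cdot 419 + 716 = 347351 + 716 = 348067$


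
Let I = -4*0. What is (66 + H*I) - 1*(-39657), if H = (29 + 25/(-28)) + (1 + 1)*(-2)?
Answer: 39723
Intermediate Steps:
H = 675/28 (H = (29 + 25*(-1/28)) + 2*(-2) = (29 - 25/28) - 4 = 787/28 - 4 = 675/28 ≈ 24.107)
I = 0
(66 + H*I) - 1*(-39657) = (66 + (675/28)*0) - 1*(-39657) = (66 + 0) + 39657 = 66 + 39657 = 39723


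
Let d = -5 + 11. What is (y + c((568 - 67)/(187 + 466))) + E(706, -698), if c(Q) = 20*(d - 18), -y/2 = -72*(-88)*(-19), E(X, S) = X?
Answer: 241234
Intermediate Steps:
d = 6
y = 240768 (y = -2*(-72*(-88))*(-19) = -12672*(-19) = -2*(-120384) = 240768)
c(Q) = -240 (c(Q) = 20*(6 - 18) = 20*(-12) = -240)
(y + c((568 - 67)/(187 + 466))) + E(706, -698) = (240768 - 240) + 706 = 240528 + 706 = 241234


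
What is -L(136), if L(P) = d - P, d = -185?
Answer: 321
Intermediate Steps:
L(P) = -185 - P
-L(136) = -(-185 - 1*136) = -(-185 - 136) = -1*(-321) = 321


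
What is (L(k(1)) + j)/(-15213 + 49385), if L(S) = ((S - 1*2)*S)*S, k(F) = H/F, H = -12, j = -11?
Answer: -2027/34172 ≈ -0.059318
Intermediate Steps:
k(F) = -12/F
L(S) = S**2*(-2 + S) (L(S) = ((S - 2)*S)*S = ((-2 + S)*S)*S = (S*(-2 + S))*S = S**2*(-2 + S))
(L(k(1)) + j)/(-15213 + 49385) = ((-12/1)**2*(-2 - 12/1) - 11)/(-15213 + 49385) = ((-12*1)**2*(-2 - 12*1) - 11)/34172 = ((-12)**2*(-2 - 12) - 11)*(1/34172) = (144*(-14) - 11)*(1/34172) = (-2016 - 11)*(1/34172) = -2027*1/34172 = -2027/34172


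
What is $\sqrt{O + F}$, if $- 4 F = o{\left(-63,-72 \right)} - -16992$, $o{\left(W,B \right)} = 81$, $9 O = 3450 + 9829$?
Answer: $\frac{i \sqrt{100541}}{6} \approx 52.847 i$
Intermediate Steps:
$O = \frac{13279}{9}$ ($O = \frac{3450 + 9829}{9} = \frac{1}{9} \cdot 13279 = \frac{13279}{9} \approx 1475.4$)
$F = - \frac{17073}{4}$ ($F = - \frac{81 - -16992}{4} = - \frac{81 + 16992}{4} = \left(- \frac{1}{4}\right) 17073 = - \frac{17073}{4} \approx -4268.3$)
$\sqrt{O + F} = \sqrt{\frac{13279}{9} - \frac{17073}{4}} = \sqrt{- \frac{100541}{36}} = \frac{i \sqrt{100541}}{6}$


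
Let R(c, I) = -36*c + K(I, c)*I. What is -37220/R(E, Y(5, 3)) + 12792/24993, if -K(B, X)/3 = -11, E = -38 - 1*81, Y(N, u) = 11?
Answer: -32251668/4301573 ≈ -7.4976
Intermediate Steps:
E = -119 (E = -38 - 81 = -119)
K(B, X) = 33 (K(B, X) = -3*(-11) = 33)
R(c, I) = -36*c + 33*I
-37220/R(E, Y(5, 3)) + 12792/24993 = -37220/(-36*(-119) + 33*11) + 12792/24993 = -37220/(4284 + 363) + 12792*(1/24993) = -37220/4647 + 4264/8331 = -32251668/4301573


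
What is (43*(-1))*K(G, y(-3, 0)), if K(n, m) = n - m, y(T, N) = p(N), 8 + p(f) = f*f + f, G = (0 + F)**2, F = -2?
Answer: -516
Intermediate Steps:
G = 4 (G = (0 - 2)**2 = (-2)**2 = 4)
p(f) = -8 + f + f**2 (p(f) = -8 + (f*f + f) = -8 + (f**2 + f) = -8 + (f + f**2) = -8 + f + f**2)
y(T, N) = -8 + N + N**2
(43*(-1))*K(G, y(-3, 0)) = (43*(-1))*(4 - (-8 + 0 + 0**2)) = -43*(4 - (-8 + 0 + 0)) = -43*(4 - 1*(-8)) = -43*(4 + 8) = -43*12 = -516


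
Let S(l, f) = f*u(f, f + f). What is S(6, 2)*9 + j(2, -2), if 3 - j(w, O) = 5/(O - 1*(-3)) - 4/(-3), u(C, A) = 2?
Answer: 98/3 ≈ 32.667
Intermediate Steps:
S(l, f) = 2*f (S(l, f) = f*2 = 2*f)
j(w, O) = 5/3 - 5/(3 + O) (j(w, O) = 3 - (5/(O - 1*(-3)) - 4/(-3)) = 3 - (5/(O + 3) - 4*(-⅓)) = 3 - (5/(3 + O) + 4/3) = 3 - (4/3 + 5/(3 + O)) = 3 + (-4/3 - 5/(3 + O)) = 5/3 - 5/(3 + O))
S(6, 2)*9 + j(2, -2) = (2*2)*9 + (5/3)*(-2)/(3 - 2) = 4*9 + (5/3)*(-2)/1 = 36 + (5/3)*(-2)*1 = 36 - 10/3 = 98/3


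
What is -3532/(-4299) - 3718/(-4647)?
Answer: 3599654/2219717 ≈ 1.6217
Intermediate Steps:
-3532/(-4299) - 3718/(-4647) = -3532*(-1/4299) - 3718*(-1/4647) = 3532/4299 + 3718/4647 = 3599654/2219717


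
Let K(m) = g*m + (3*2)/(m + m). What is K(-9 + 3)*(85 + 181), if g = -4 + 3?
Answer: 1463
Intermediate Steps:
g = -1
K(m) = -m + 3/m (K(m) = -m + (3*2)/(m + m) = -m + 6/((2*m)) = -m + 6*(1/(2*m)) = -m + 3/m)
K(-9 + 3)*(85 + 181) = (-(-9 + 3) + 3/(-9 + 3))*(85 + 181) = (-1*(-6) + 3/(-6))*266 = (6 + 3*(-⅙))*266 = (6 - ½)*266 = (11/2)*266 = 1463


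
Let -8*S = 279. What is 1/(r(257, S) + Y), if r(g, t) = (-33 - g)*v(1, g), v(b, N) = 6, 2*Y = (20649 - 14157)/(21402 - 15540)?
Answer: -977/1699439 ≈ -0.00057490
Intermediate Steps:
S = -279/8 (S = -1/8*279 = -279/8 ≈ -34.875)
Y = 541/977 (Y = ((20649 - 14157)/(21402 - 15540))/2 = (6492/5862)/2 = (6492*(1/5862))/2 = (1/2)*(1082/977) = 541/977 ≈ 0.55374)
r(g, t) = -198 - 6*g (r(g, t) = (-33 - g)*6 = -198 - 6*g)
1/(r(257, S) + Y) = 1/((-198 - 6*257) + 541/977) = 1/((-198 - 1542) + 541/977) = 1/(-1740 + 541/977) = 1/(-1699439/977) = -977/1699439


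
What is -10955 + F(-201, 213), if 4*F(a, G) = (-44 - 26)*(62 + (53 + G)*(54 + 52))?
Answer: -505470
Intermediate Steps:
F(a, G) = -99400 - 1855*G (F(a, G) = ((-44 - 26)*(62 + (53 + G)*(54 + 52)))/4 = (-70*(62 + (53 + G)*106))/4 = (-70*(62 + (5618 + 106*G)))/4 = (-70*(5680 + 106*G))/4 = (-397600 - 7420*G)/4 = -99400 - 1855*G)
-10955 + F(-201, 213) = -10955 + (-99400 - 1855*213) = -10955 + (-99400 - 395115) = -10955 - 494515 = -505470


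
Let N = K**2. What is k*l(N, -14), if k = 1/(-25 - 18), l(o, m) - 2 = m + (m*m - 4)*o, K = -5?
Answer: -4788/43 ≈ -111.35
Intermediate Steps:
N = 25 (N = (-5)**2 = 25)
l(o, m) = 2 + m + o*(-4 + m**2) (l(o, m) = 2 + (m + (m*m - 4)*o) = 2 + (m + (m**2 - 4)*o) = 2 + (m + (-4 + m**2)*o) = 2 + (m + o*(-4 + m**2)) = 2 + m + o*(-4 + m**2))
k = -1/43 (k = 1/(-43) = -1/43 ≈ -0.023256)
k*l(N, -14) = -(2 - 14 - 4*25 + 25*(-14)**2)/43 = -(2 - 14 - 100 + 25*196)/43 = -(2 - 14 - 100 + 4900)/43 = -1/43*4788 = -4788/43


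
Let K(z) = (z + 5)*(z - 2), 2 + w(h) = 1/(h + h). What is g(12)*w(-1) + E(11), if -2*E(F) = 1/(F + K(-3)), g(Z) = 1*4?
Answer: -21/2 ≈ -10.500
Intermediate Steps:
w(h) = -2 + 1/(2*h) (w(h) = -2 + 1/(h + h) = -2 + 1/(2*h))
K(z) = (-2 + z)*(5 + z) (K(z) = (5 + z)*(-2 + z) = (-2 + z)*(5 + z))
g(Z) = 4
E(F) = -1/(2*(-10 + F)) (E(F) = -1/(2*(F + (-10 + (-3)**2 + 3*(-3)))) = -1/(2*(F + (-10 + 9 - 9))) = -1/(2*(F - 10)) = -1/(2*(-10 + F)))
g(12)*w(-1) + E(11) = 4*(-2 + (1/2)/(-1)) - 1/(-20 + 2*11) = 4*(-2 + (1/2)*(-1)) - 1/(-20 + 22) = 4*(-2 - 1/2) - 1/2 = 4*(-5/2) - 1*1/2 = -10 - 1/2 = -21/2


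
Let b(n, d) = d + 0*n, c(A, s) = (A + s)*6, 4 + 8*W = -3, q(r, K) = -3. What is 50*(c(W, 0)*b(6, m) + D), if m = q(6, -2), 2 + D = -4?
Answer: 975/2 ≈ 487.50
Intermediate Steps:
D = -6 (D = -2 - 4 = -6)
W = -7/8 (W = -½ + (⅛)*(-3) = -½ - 3/8 = -7/8 ≈ -0.87500)
m = -3
c(A, s) = 6*A + 6*s
b(n, d) = d (b(n, d) = d + 0 = d)
50*(c(W, 0)*b(6, m) + D) = 50*((6*(-7/8) + 6*0)*(-3) - 6) = 50*((-21/4 + 0)*(-3) - 6) = 50*(-21/4*(-3) - 6) = 50*(63/4 - 6) = 50*(39/4) = 975/2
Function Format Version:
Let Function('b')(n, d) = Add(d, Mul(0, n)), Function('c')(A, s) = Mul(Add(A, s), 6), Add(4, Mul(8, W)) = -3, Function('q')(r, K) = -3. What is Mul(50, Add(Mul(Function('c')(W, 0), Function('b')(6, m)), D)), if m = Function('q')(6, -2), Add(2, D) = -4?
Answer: Rational(975, 2) ≈ 487.50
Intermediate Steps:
D = -6 (D = Add(-2, -4) = -6)
W = Rational(-7, 8) (W = Add(Rational(-1, 2), Mul(Rational(1, 8), -3)) = Add(Rational(-1, 2), Rational(-3, 8)) = Rational(-7, 8) ≈ -0.87500)
m = -3
Function('c')(A, s) = Add(Mul(6, A), Mul(6, s))
Function('b')(n, d) = d (Function('b')(n, d) = Add(d, 0) = d)
Mul(50, Add(Mul(Function('c')(W, 0), Function('b')(6, m)), D)) = Mul(50, Add(Mul(Add(Mul(6, Rational(-7, 8)), Mul(6, 0)), -3), -6)) = Mul(50, Add(Mul(Add(Rational(-21, 4), 0), -3), -6)) = Mul(50, Add(Mul(Rational(-21, 4), -3), -6)) = Mul(50, Add(Rational(63, 4), -6)) = Mul(50, Rational(39, 4)) = Rational(975, 2)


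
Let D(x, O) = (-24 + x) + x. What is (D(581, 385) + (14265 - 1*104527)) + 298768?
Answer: 209644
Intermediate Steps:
D(x, O) = -24 + 2*x
(D(581, 385) + (14265 - 1*104527)) + 298768 = ((-24 + 2*581) + (14265 - 1*104527)) + 298768 = ((-24 + 1162) + (14265 - 104527)) + 298768 = (1138 - 90262) + 298768 = -89124 + 298768 = 209644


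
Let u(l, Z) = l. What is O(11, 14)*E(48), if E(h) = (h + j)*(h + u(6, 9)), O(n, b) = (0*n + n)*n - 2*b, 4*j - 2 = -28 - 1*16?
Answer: 188325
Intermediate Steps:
j = -21/2 (j = ½ + (-28 - 1*16)/4 = ½ + (-28 - 16)/4 = ½ + (¼)*(-44) = ½ - 11 = -21/2 ≈ -10.500)
O(n, b) = n² - 2*b (O(n, b) = (0 + n)*n - 2*b = n*n - 2*b = n² - 2*b)
E(h) = (6 + h)*(-21/2 + h) (E(h) = (h - 21/2)*(h + 6) = (-21/2 + h)*(6 + h) = (6 + h)*(-21/2 + h))
O(11, 14)*E(48) = (11² - 2*14)*(-63 + 48² - 9/2*48) = (121 - 28)*(-63 + 2304 - 216) = 93*2025 = 188325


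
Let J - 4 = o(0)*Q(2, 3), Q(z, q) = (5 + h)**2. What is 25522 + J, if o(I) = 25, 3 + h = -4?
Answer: 25626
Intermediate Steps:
h = -7 (h = -3 - 4 = -7)
Q(z, q) = 4 (Q(z, q) = (5 - 7)**2 = (-2)**2 = 4)
J = 104 (J = 4 + 25*4 = 4 + 100 = 104)
25522 + J = 25522 + 104 = 25626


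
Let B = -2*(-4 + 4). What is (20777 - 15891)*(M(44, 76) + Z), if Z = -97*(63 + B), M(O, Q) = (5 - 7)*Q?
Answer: -30601018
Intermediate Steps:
M(O, Q) = -2*Q
B = 0 (B = -2*0 = 0)
Z = -6111 (Z = -97*(63 + 0) = -97*63 = -6111)
(20777 - 15891)*(M(44, 76) + Z) = (20777 - 15891)*(-2*76 - 6111) = 4886*(-152 - 6111) = 4886*(-6263) = -30601018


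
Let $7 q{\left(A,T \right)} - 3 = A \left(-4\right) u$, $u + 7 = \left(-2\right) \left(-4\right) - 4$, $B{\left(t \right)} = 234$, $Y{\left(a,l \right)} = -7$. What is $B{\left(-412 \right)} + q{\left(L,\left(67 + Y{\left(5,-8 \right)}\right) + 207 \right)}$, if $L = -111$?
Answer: $\frac{309}{7} \approx 44.143$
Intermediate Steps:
$u = -3$ ($u = -7 - -4 = -7 + \left(8 - 4\right) = -7 + 4 = -3$)
$q{\left(A,T \right)} = \frac{3}{7} + \frac{12 A}{7}$ ($q{\left(A,T \right)} = \frac{3}{7} + \frac{A \left(-4\right) \left(-3\right)}{7} = \frac{3}{7} + \frac{- 4 A \left(-3\right)}{7} = \frac{3}{7} + \frac{12 A}{7}$)
$B{\left(-412 \right)} + q{\left(L,\left(67 + Y{\left(5,-8 \right)}\right) + 207 \right)} = 234 + \left(\frac{3}{7} + \frac{12}{7} \left(-111\right)\right) = 234 + \left(\frac{3}{7} - \frac{1332}{7}\right) = 234 - \frac{1329}{7} = \frac{309}{7}$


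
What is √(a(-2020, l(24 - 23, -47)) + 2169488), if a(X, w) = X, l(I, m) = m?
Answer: 2*√541867 ≈ 1472.2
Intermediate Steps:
√(a(-2020, l(24 - 23, -47)) + 2169488) = √(-2020 + 2169488) = √2167468 = 2*√541867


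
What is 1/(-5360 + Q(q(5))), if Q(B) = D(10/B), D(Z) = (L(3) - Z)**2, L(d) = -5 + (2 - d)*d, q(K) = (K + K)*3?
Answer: -9/47615 ≈ -0.00018902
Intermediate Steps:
q(K) = 6*K (q(K) = (2*K)*3 = 6*K)
L(d) = -5 + d*(2 - d)
D(Z) = (-8 - Z)**2 (D(Z) = ((-5 - 1*3**2 + 2*3) - Z)**2 = ((-5 - 1*9 + 6) - Z)**2 = ((-5 - 9 + 6) - Z)**2 = (-8 - Z)**2)
Q(B) = (8 + 10/B)**2
1/(-5360 + Q(q(5))) = 1/(-5360 + (8 + 10/((6*5)))**2) = 1/(-5360 + (8 + 10/30)**2) = 1/(-5360 + (8 + 10*(1/30))**2) = 1/(-5360 + (8 + 1/3)**2) = 1/(-5360 + (25/3)**2) = 1/(-5360 + 625/9) = 1/(-47615/9) = -9/47615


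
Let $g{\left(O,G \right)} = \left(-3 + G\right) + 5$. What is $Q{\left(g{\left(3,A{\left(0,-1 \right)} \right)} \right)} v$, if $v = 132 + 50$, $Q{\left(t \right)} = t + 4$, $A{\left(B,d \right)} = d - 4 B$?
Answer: $910$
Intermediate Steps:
$g{\left(O,G \right)} = 2 + G$
$Q{\left(t \right)} = 4 + t$
$v = 182$
$Q{\left(g{\left(3,A{\left(0,-1 \right)} \right)} \right)} v = \left(4 + \left(2 - 1\right)\right) 182 = \left(4 + 1\right) 182 = 5 \cdot 182 = 910$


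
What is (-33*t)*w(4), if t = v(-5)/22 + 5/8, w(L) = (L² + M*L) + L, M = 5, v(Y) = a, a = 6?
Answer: -1185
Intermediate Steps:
v(Y) = 6
w(L) = L² + 6*L (w(L) = (L² + 5*L) + L = L² + 6*L)
t = 79/88 (t = 6/22 + 5/8 = 6*(1/22) + 5*(⅛) = 3/11 + 5/8 = 79/88 ≈ 0.89773)
(-33*t)*w(4) = (-33*79/88)*(4*(6 + 4)) = -237*10/2 = -237/8*40 = -1185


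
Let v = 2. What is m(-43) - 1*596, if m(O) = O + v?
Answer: -637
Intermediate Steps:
m(O) = 2 + O (m(O) = O + 2 = 2 + O)
m(-43) - 1*596 = (2 - 43) - 1*596 = -41 - 596 = -637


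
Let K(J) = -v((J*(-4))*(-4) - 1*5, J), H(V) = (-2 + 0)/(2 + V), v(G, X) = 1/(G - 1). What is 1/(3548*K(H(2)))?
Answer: 7/1774 ≈ 0.0039459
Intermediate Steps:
v(G, X) = 1/(-1 + G)
H(V) = -2/(2 + V)
K(J) = -1/(-6 + 16*J) (K(J) = -1/(-1 + ((J*(-4))*(-4) - 1*5)) = -1/(-1 + (-4*J*(-4) - 5)) = -1/(-1 + (16*J - 5)) = -1/(-1 + (-5 + 16*J)) = -1/(-6 + 16*J))
1/(3548*K(H(2))) = 1/(3548*(-1/(-6 + 16*(-2/(2 + 2))))) = 1/(3548*(-1/(-6 + 16*(-2/4)))) = 1/(3548*(-1/(-6 + 16*(-2*1/4)))) = 1/(3548*(-1/(-6 + 16*(-1/2)))) = 1/(3548*(-1/(-6 - 8))) = 1/(3548*(-1/(-14))) = 1/(3548*(-1*(-1/14))) = 1/(3548*(1/14)) = 1/(1774/7) = 7/1774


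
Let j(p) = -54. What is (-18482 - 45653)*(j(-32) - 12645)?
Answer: 814450365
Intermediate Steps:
(-18482 - 45653)*(j(-32) - 12645) = (-18482 - 45653)*(-54 - 12645) = -64135*(-12699) = 814450365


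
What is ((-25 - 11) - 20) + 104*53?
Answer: 5456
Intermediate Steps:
((-25 - 11) - 20) + 104*53 = (-36 - 20) + 5512 = -56 + 5512 = 5456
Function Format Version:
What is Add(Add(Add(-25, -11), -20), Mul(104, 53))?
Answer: 5456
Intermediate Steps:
Add(Add(Add(-25, -11), -20), Mul(104, 53)) = Add(Add(-36, -20), 5512) = Add(-56, 5512) = 5456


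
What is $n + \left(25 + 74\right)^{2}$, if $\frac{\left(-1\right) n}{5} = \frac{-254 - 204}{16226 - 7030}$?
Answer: $\frac{45066143}{4598} \approx 9801.3$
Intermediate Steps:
$n = \frac{1145}{4598}$ ($n = - 5 \frac{-254 - 204}{16226 - 7030} = - 5 \left(- \frac{458}{9196}\right) = - 5 \left(\left(-458\right) \frac{1}{9196}\right) = \left(-5\right) \left(- \frac{229}{4598}\right) = \frac{1145}{4598} \approx 0.24902$)
$n + \left(25 + 74\right)^{2} = \frac{1145}{4598} + \left(25 + 74\right)^{2} = \frac{1145}{4598} + 99^{2} = \frac{1145}{4598} + 9801 = \frac{45066143}{4598}$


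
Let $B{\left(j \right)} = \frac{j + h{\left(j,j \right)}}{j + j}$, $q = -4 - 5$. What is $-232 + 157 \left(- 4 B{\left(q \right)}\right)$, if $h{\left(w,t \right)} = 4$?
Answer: $- \frac{3658}{9} \approx -406.44$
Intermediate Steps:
$q = -9$ ($q = -4 - 5 = -9$)
$B{\left(j \right)} = \frac{4 + j}{2 j}$ ($B{\left(j \right)} = \frac{j + 4}{j + j} = \frac{4 + j}{2 j}$)
$-232 + 157 \left(- 4 B{\left(q \right)}\right) = -232 + 157 \left(- 4 \frac{4 - 9}{2 \left(-9\right)}\right) = -232 + 157 \left(- 4 \cdot \frac{1}{2} \left(- \frac{1}{9}\right) \left(-5\right)\right) = -232 + 157 \left(\left(-4\right) \frac{5}{18}\right) = -232 + 157 \left(- \frac{10}{9}\right) = -232 - \frac{1570}{9} = - \frac{3658}{9}$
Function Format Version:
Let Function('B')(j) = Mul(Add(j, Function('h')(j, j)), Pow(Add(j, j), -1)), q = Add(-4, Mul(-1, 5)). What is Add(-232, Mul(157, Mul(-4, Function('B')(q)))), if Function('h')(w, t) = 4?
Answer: Rational(-3658, 9) ≈ -406.44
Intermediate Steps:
q = -9 (q = Add(-4, -5) = -9)
Function('B')(j) = Mul(Rational(1, 2), Pow(j, -1), Add(4, j)) (Function('B')(j) = Mul(Add(j, 4), Pow(Add(j, j), -1)) = Mul(Add(4, j), Pow(Mul(2, j), -1)) = Mul(Add(4, j), Mul(Rational(1, 2), Pow(j, -1))) = Mul(Rational(1, 2), Pow(j, -1), Add(4, j)))
Add(-232, Mul(157, Mul(-4, Function('B')(q)))) = Add(-232, Mul(157, Mul(-4, Mul(Rational(1, 2), Pow(-9, -1), Add(4, -9))))) = Add(-232, Mul(157, Mul(-4, Mul(Rational(1, 2), Rational(-1, 9), -5)))) = Add(-232, Mul(157, Mul(-4, Rational(5, 18)))) = Add(-232, Mul(157, Rational(-10, 9))) = Add(-232, Rational(-1570, 9)) = Rational(-3658, 9)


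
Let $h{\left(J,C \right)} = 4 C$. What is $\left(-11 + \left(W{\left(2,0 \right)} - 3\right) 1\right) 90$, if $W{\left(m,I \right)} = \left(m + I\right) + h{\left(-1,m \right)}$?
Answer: $-360$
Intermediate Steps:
$W{\left(m,I \right)} = I + 5 m$ ($W{\left(m,I \right)} = \left(m + I\right) + 4 m = \left(I + m\right) + 4 m = I + 5 m$)
$\left(-11 + \left(W{\left(2,0 \right)} - 3\right) 1\right) 90 = \left(-11 + \left(\left(0 + 5 \cdot 2\right) - 3\right) 1\right) 90 = \left(-11 + \left(\left(0 + 10\right) - 3\right) 1\right) 90 = \left(-11 + \left(10 - 3\right) 1\right) 90 = \left(-11 + 7 \cdot 1\right) 90 = \left(-11 + 7\right) 90 = \left(-4\right) 90 = -360$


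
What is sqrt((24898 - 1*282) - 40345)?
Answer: 7*I*sqrt(321) ≈ 125.42*I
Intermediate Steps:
sqrt((24898 - 1*282) - 40345) = sqrt((24898 - 282) - 40345) = sqrt(24616 - 40345) = sqrt(-15729) = 7*I*sqrt(321)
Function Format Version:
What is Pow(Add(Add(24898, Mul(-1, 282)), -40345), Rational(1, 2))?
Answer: Mul(7, I, Pow(321, Rational(1, 2))) ≈ Mul(125.42, I)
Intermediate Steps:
Pow(Add(Add(24898, Mul(-1, 282)), -40345), Rational(1, 2)) = Pow(Add(Add(24898, -282), -40345), Rational(1, 2)) = Pow(Add(24616, -40345), Rational(1, 2)) = Pow(-15729, Rational(1, 2)) = Mul(7, I, Pow(321, Rational(1, 2)))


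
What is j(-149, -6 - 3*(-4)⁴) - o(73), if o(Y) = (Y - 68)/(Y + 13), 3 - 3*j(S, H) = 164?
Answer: -13861/258 ≈ -53.725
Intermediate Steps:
j(S, H) = -161/3 (j(S, H) = 1 - ⅓*164 = 1 - 164/3 = -161/3)
o(Y) = (-68 + Y)/(13 + Y)
j(-149, -6 - 3*(-4)⁴) - o(73) = -161/3 - (-68 + 73)/(13 + 73) = -161/3 - 5/86 = -13861/258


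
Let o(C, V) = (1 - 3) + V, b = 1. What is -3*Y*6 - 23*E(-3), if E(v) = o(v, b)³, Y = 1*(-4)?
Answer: 95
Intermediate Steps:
Y = -4
o(C, V) = -2 + V
E(v) = -1 (E(v) = (-2 + 1)³ = (-1)³ = -1)
-3*Y*6 - 23*E(-3) = -3*(-4)*6 - 23*(-1) = 12*6 + 23 = 72 + 23 = 95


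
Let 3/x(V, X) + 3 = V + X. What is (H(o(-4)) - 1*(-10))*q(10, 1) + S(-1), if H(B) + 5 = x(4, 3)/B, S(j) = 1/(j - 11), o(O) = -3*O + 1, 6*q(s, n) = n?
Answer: 79/104 ≈ 0.75961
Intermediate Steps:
q(s, n) = n/6
x(V, X) = 3/(-3 + V + X) (x(V, X) = 3/(-3 + (V + X)) = 3/(-3 + V + X))
o(O) = 1 - 3*O
S(j) = 1/(-11 + j)
H(B) = -5 + 3/(4*B) (H(B) = -5 + (3/(-3 + 4 + 3))/B = -5 + (3/4)/B = -5 + (3*(¼))/B = -5 + 3/(4*B))
(H(o(-4)) - 1*(-10))*q(10, 1) + S(-1) = ((-5 + 3/(4*(1 - 3*(-4)))) - 1*(-10))*((⅙)*1) + 1/(-11 - 1) = ((-5 + 3/(4*(1 + 12))) + 10)*(⅙) + 1/(-12) = ((-5 + (¾)/13) + 10)*(⅙) - 1/12 = ((-5 + (¾)*(1/13)) + 10)*(⅙) - 1/12 = ((-5 + 3/52) + 10)*(⅙) - 1/12 = (-257/52 + 10)*(⅙) - 1/12 = (263/52)*(⅙) - 1/12 = 263/312 - 1/12 = 79/104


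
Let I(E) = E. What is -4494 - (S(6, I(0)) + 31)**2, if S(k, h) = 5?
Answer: -5790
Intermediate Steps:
-4494 - (S(6, I(0)) + 31)**2 = -4494 - (5 + 31)**2 = -4494 - 1*36**2 = -4494 - 1*1296 = -4494 - 1296 = -5790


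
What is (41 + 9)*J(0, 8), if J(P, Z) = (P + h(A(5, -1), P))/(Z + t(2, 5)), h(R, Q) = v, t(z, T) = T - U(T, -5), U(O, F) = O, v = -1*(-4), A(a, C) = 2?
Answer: 25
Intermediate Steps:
v = 4
t(z, T) = 0 (t(z, T) = T - T = 0)
h(R, Q) = 4
J(P, Z) = (4 + P)/Z (J(P, Z) = (P + 4)/(Z + 0) = (4 + P)/Z)
(41 + 9)*J(0, 8) = (41 + 9)*((4 + 0)/8) = 50*((⅛)*4) = 50*(½) = 25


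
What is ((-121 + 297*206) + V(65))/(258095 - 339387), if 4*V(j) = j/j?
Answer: -244245/325168 ≈ -0.75113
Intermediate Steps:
V(j) = ¼ (V(j) = (j/j)/4 = (¼)*1 = ¼)
((-121 + 297*206) + V(65))/(258095 - 339387) = ((-121 + 297*206) + ¼)/(258095 - 339387) = ((-121 + 61182) + ¼)/(-81292) = (61061 + ¼)*(-1/81292) = (244245/4)*(-1/81292) = -244245/325168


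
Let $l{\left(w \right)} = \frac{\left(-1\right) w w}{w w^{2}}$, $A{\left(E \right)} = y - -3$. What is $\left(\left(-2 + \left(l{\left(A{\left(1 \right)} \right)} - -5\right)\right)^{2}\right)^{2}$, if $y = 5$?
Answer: $\frac{279841}{4096} \approx 68.321$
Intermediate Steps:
$A{\left(E \right)} = 8$ ($A{\left(E \right)} = 5 - -3 = 5 + 3 = 8$)
$l{\left(w \right)} = - \frac{1}{w}$ ($l{\left(w \right)} = \frac{\left(-1\right) w^{2}}{w^{3}} = - \frac{1}{w}$)
$\left(\left(-2 + \left(l{\left(A{\left(1 \right)} \right)} - -5\right)\right)^{2}\right)^{2} = \left(\left(-2 - - \frac{39}{8}\right)^{2}\right)^{2} = \left(\left(-2 + \left(\left(-1\right) \frac{1}{8} + 5\right)\right)^{2}\right)^{2} = \left(\left(-2 + \left(- \frac{1}{8} + 5\right)\right)^{2}\right)^{2} = \left(\left(-2 + \frac{39}{8}\right)^{2}\right)^{2} = \left(\left(\frac{23}{8}\right)^{2}\right)^{2} = \left(\frac{529}{64}\right)^{2} = \frac{279841}{4096}$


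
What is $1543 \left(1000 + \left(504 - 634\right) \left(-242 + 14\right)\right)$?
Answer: $47277520$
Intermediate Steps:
$1543 \left(1000 + \left(504 - 634\right) \left(-242 + 14\right)\right) = 1543 \left(1000 - -29640\right) = 1543 \left(1000 + 29640\right) = 1543 \cdot 30640 = 47277520$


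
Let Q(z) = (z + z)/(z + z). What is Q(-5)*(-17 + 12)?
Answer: -5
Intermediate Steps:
Q(z) = 1 (Q(z) = (2*z)/((2*z)) = (2*z)*(1/(2*z)) = 1)
Q(-5)*(-17 + 12) = 1*(-17 + 12) = 1*(-5) = -5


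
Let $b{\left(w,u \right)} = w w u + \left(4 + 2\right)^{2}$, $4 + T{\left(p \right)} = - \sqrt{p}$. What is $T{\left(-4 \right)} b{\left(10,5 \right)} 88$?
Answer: $-188672 - 94336 i \approx -1.8867 \cdot 10^{5} - 94336.0 i$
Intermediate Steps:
$T{\left(p \right)} = -4 - \sqrt{p}$
$b{\left(w,u \right)} = 36 + u w^{2}$ ($b{\left(w,u \right)} = w^{2} u + 6^{2} = u w^{2} + 36 = 36 + u w^{2}$)
$T{\left(-4 \right)} b{\left(10,5 \right)} 88 = \left(-4 - \sqrt{-4}\right) \left(36 + 5 \cdot 10^{2}\right) 88 = \left(-4 - 2 i\right) \left(36 + 5 \cdot 100\right) 88 = \left(-4 - 2 i\right) \left(36 + 500\right) 88 = \left(-4 - 2 i\right) 536 \cdot 88 = \left(-2144 - 1072 i\right) 88 = -188672 - 94336 i$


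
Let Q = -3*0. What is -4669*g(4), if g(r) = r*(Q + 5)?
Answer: -93380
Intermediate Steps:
Q = 0
g(r) = 5*r (g(r) = r*(0 + 5) = r*5 = 5*r)
-4669*g(4) = -23345*4 = -4669*20 = -93380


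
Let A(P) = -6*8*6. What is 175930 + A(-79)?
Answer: 175642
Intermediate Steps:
A(P) = -288 (A(P) = -48*6 = -288)
175930 + A(-79) = 175930 - 288 = 175642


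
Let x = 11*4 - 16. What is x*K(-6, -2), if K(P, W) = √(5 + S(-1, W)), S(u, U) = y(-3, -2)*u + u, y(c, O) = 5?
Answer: 28*I ≈ 28.0*I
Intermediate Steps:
S(u, U) = 6*u (S(u, U) = 5*u + u = 6*u)
x = 28 (x = 44 - 16 = 28)
K(P, W) = I (K(P, W) = √(5 + 6*(-1)) = √(5 - 6) = √(-1) = I)
x*K(-6, -2) = 28*I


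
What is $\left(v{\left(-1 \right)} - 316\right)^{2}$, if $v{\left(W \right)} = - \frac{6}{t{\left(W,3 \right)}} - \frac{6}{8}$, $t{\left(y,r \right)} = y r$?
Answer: $\frac{1585081}{16} \approx 99068.0$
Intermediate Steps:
$t{\left(y,r \right)} = r y$
$v{\left(W \right)} = - \frac{3}{4} - \frac{2}{W}$ ($v{\left(W \right)} = - \frac{6}{3 W} - \frac{6}{8} = - 6 \frac{1}{3 W} - \frac{3}{4} = - \frac{2}{W} - \frac{3}{4} = - \frac{3}{4} - \frac{2}{W}$)
$\left(v{\left(-1 \right)} - 316\right)^{2} = \left(\left(- \frac{3}{4} - \frac{2}{-1}\right) - 316\right)^{2} = \left(\left(- \frac{3}{4} - -2\right) - 316\right)^{2} = \left(\left(- \frac{3}{4} + 2\right) - 316\right)^{2} = \left(\frac{5}{4} - 316\right)^{2} = \left(- \frac{1259}{4}\right)^{2} = \frac{1585081}{16}$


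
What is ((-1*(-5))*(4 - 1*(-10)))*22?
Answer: 1540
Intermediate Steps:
((-1*(-5))*(4 - 1*(-10)))*22 = (5*(4 + 10))*22 = (5*14)*22 = 70*22 = 1540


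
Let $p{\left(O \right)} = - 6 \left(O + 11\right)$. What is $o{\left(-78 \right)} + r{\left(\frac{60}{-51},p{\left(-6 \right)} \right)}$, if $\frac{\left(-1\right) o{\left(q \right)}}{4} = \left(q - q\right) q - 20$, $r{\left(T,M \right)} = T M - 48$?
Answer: $\frac{1144}{17} \approx 67.294$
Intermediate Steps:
$p{\left(O \right)} = -66 - 6 O$ ($p{\left(O \right)} = - 6 \left(11 + O\right) = -66 - 6 O$)
$r{\left(T,M \right)} = -48 + M T$ ($r{\left(T,M \right)} = M T - 48 = -48 + M T$)
$o{\left(q \right)} = 80$ ($o{\left(q \right)} = - 4 \left(\left(q - q\right) q - 20\right) = - 4 \left(0 q - 20\right) = - 4 \left(0 - 20\right) = \left(-4\right) \left(-20\right) = 80$)
$o{\left(-78 \right)} + r{\left(\frac{60}{-51},p{\left(-6 \right)} \right)} = 80 - \left(48 - \left(-66 - -36\right) \frac{60}{-51}\right) = 80 - \left(48 - \left(-66 + 36\right) 60 \left(- \frac{1}{51}\right)\right) = 80 - \frac{216}{17} = \frac{1144}{17}$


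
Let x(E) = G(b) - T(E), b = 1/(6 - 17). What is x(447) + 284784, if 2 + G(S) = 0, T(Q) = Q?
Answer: 284335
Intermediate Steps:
b = -1/11 (b = 1/(-11) = -1/11 ≈ -0.090909)
G(S) = -2 (G(S) = -2 + 0 = -2)
x(E) = -2 - E
x(447) + 284784 = (-2 - 1*447) + 284784 = (-2 - 447) + 284784 = -449 + 284784 = 284335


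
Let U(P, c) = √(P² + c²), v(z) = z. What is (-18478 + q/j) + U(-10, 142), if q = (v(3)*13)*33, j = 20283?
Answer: -124929329/6761 + 2*√5066 ≈ -18336.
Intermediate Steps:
q = 1287 (q = (3*13)*33 = 39*33 = 1287)
(-18478 + q/j) + U(-10, 142) = (-18478 + 1287/20283) + √((-10)² + 142²) = (-18478 + 1287*(1/20283)) + √(100 + 20164) = (-18478 + 429/6761) + √20264 = -124929329/6761 + 2*√5066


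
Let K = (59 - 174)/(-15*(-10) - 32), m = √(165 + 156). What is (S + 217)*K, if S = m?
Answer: -24955/118 - 115*√321/118 ≈ -228.94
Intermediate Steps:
m = √321 ≈ 17.916
S = √321 ≈ 17.916
K = -115/118 (K = -115/(150 - 32) = -115/118 ≈ -0.97458)
(S + 217)*K = (√321 + 217)*(-115/118) = (217 + √321)*(-115/118) = -24955/118 - 115*√321/118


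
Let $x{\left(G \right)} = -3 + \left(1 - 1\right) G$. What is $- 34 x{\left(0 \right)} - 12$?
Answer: $90$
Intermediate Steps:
$x{\left(G \right)} = -3$ ($x{\left(G \right)} = -3 + 0 G = -3 + 0 = -3$)
$- 34 x{\left(0 \right)} - 12 = \left(-34\right) \left(-3\right) - 12 = 102 + \left(-16 + 4\right) = 102 - 12 = 90$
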